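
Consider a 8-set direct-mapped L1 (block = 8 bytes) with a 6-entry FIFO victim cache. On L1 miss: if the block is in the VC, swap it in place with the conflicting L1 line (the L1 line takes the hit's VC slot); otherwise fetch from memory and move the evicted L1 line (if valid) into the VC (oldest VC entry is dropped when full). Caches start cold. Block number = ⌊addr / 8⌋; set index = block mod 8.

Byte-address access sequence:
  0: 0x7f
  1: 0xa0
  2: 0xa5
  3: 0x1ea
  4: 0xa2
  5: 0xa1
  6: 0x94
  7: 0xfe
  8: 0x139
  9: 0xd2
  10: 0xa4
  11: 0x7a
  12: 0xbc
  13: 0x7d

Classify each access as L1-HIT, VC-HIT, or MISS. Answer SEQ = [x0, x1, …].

0: 0x7f (blk 15, set 7) → MISS  vc=[]
1: 0xa0 (blk 20, set 4) → MISS  vc=[]
2: 0xa5 (blk 20, set 4) → L1-HIT  vc=[]
3: 0x1ea (blk 61, set 5) → MISS  vc=[]
4: 0xa2 (blk 20, set 4) → L1-HIT  vc=[]
5: 0xa1 (blk 20, set 4) → L1-HIT  vc=[]
6: 0x94 (blk 18, set 2) → MISS  vc=[]
7: 0xfe (blk 31, set 7) → MISS  vc=[15]
8: 0x139 (blk 39, set 7) → MISS  vc=[15, 31]
9: 0xd2 (blk 26, set 2) → MISS  vc=[15, 31, 18]
10: 0xa4 (blk 20, set 4) → L1-HIT  vc=[15, 31, 18]
11: 0x7a (blk 15, set 7) → VC-HIT  vc=[39, 31, 18]
12: 0xbc (blk 23, set 7) → MISS  vc=[39, 31, 18, 15]
13: 0x7d (blk 15, set 7) → VC-HIT  vc=[39, 31, 18, 23]

SEQ = [MISS, MISS, L1-HIT, MISS, L1-HIT, L1-HIT, MISS, MISS, MISS, MISS, L1-HIT, VC-HIT, MISS, VC-HIT]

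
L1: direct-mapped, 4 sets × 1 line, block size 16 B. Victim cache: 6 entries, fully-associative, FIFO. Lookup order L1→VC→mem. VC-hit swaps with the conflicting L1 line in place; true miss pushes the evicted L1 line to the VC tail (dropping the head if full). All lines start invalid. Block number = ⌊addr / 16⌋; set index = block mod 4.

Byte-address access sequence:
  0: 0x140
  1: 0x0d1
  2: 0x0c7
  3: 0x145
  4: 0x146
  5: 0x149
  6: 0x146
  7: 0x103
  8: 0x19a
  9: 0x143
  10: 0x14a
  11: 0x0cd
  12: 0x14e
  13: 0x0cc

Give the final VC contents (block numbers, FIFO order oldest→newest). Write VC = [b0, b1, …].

VC = [20, 16, 13]

  [0] addr=0x140 blk=20 s=0: MISS | VC []
  [1] addr=0xd1 blk=13 s=1: MISS | VC []
  [2] addr=0xc7 blk=12 s=0: MISS | VC [20]
  [3] addr=0x145 blk=20 s=0: VC-HIT | VC [12]
  [4] addr=0x146 blk=20 s=0: L1-HIT | VC [12]
  [5] addr=0x149 blk=20 s=0: L1-HIT | VC [12]
  [6] addr=0x146 blk=20 s=0: L1-HIT | VC [12]
  [7] addr=0x103 blk=16 s=0: MISS | VC [12, 20]
  [8] addr=0x19a blk=25 s=1: MISS | VC [12, 20, 13]
  [9] addr=0x143 blk=20 s=0: VC-HIT | VC [12, 16, 13]
  [10] addr=0x14a blk=20 s=0: L1-HIT | VC [12, 16, 13]
  [11] addr=0xcd blk=12 s=0: VC-HIT | VC [20, 16, 13]
  [12] addr=0x14e blk=20 s=0: VC-HIT | VC [12, 16, 13]
  [13] addr=0xcc blk=12 s=0: VC-HIT | VC [20, 16, 13]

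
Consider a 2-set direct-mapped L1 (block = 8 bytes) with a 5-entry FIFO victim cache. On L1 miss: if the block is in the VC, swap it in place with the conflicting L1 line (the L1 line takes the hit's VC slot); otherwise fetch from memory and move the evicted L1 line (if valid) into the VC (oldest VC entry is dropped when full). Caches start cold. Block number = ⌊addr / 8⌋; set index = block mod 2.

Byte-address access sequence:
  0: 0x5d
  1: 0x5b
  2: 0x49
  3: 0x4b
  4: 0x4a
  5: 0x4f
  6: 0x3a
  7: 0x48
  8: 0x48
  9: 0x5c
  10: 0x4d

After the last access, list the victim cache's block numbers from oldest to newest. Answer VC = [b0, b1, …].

0: 0x5d (blk 11, set 1) → MISS  vc=[]
1: 0x5b (blk 11, set 1) → L1-HIT  vc=[]
2: 0x49 (blk 9, set 1) → MISS  vc=[11]
3: 0x4b (blk 9, set 1) → L1-HIT  vc=[11]
4: 0x4a (blk 9, set 1) → L1-HIT  vc=[11]
5: 0x4f (blk 9, set 1) → L1-HIT  vc=[11]
6: 0x3a (blk 7, set 1) → MISS  vc=[11, 9]
7: 0x48 (blk 9, set 1) → VC-HIT  vc=[11, 7]
8: 0x48 (blk 9, set 1) → L1-HIT  vc=[11, 7]
9: 0x5c (blk 11, set 1) → VC-HIT  vc=[9, 7]
10: 0x4d (blk 9, set 1) → VC-HIT  vc=[11, 7]

VC = [11, 7]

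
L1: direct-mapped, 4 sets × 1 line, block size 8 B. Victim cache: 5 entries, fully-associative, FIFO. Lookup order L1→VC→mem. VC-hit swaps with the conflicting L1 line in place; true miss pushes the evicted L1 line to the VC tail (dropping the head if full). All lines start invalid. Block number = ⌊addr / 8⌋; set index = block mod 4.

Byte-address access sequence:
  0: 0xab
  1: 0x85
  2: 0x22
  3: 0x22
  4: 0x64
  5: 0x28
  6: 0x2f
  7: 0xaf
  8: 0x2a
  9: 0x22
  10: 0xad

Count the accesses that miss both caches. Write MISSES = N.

MISSES = 5

0: 0xab (blk 21, set 1) → MISS  vc=[]
1: 0x85 (blk 16, set 0) → MISS  vc=[]
2: 0x22 (blk 4, set 0) → MISS  vc=[16]
3: 0x22 (blk 4, set 0) → L1-HIT  vc=[16]
4: 0x64 (blk 12, set 0) → MISS  vc=[16, 4]
5: 0x28 (blk 5, set 1) → MISS  vc=[16, 4, 21]
6: 0x2f (blk 5, set 1) → L1-HIT  vc=[16, 4, 21]
7: 0xaf (blk 21, set 1) → VC-HIT  vc=[16, 4, 5]
8: 0x2a (blk 5, set 1) → VC-HIT  vc=[16, 4, 21]
9: 0x22 (blk 4, set 0) → VC-HIT  vc=[16, 12, 21]
10: 0xad (blk 21, set 1) → VC-HIT  vc=[16, 12, 5]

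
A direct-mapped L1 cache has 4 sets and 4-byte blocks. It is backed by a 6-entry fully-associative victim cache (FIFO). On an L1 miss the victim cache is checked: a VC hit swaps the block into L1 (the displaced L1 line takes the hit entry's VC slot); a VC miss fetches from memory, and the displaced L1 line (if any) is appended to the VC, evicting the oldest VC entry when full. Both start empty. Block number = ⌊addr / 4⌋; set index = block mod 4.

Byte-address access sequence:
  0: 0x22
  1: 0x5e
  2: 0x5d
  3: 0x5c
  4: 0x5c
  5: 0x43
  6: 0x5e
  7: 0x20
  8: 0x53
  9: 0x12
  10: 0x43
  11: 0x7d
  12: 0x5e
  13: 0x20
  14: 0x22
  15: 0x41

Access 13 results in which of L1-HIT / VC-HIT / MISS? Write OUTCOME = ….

#0 0x22→b8/s0 MISS; vc=[]
#1 0x5e→b23/s3 MISS; vc=[]
#2 0x5d→b23/s3 L1-HIT; vc=[]
#3 0x5c→b23/s3 L1-HIT; vc=[]
#4 0x5c→b23/s3 L1-HIT; vc=[]
#5 0x43→b16/s0 MISS; vc=[8]
#6 0x5e→b23/s3 L1-HIT; vc=[8]
#7 0x20→b8/s0 VC-HIT; vc=[16]
#8 0x53→b20/s0 MISS; vc=[16,8]
#9 0x12→b4/s0 MISS; vc=[16,8,20]
#10 0x43→b16/s0 VC-HIT; vc=[4,8,20]
#11 0x7d→b31/s3 MISS; vc=[4,8,20,23]
#12 0x5e→b23/s3 VC-HIT; vc=[4,8,20,31]
#13 0x20→b8/s0 VC-HIT; vc=[4,16,20,31]
#14 0x22→b8/s0 L1-HIT; vc=[4,16,20,31]
#15 0x41→b16/s0 VC-HIT; vc=[4,8,20,31]

OUTCOME = VC-HIT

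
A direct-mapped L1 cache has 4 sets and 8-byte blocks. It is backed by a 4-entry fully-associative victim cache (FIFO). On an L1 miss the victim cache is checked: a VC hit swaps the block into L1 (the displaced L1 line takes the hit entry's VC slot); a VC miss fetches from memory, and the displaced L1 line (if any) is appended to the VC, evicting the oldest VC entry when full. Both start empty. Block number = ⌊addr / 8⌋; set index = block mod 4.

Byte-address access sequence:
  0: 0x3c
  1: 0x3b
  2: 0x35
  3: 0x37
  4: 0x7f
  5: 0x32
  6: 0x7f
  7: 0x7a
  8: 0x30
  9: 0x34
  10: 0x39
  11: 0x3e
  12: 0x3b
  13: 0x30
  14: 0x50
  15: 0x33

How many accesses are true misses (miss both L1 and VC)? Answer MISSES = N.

MISSES = 4

  [0] addr=0x3c blk=7 s=3: MISS | VC []
  [1] addr=0x3b blk=7 s=3: L1-HIT | VC []
  [2] addr=0x35 blk=6 s=2: MISS | VC []
  [3] addr=0x37 blk=6 s=2: L1-HIT | VC []
  [4] addr=0x7f blk=15 s=3: MISS | VC [7]
  [5] addr=0x32 blk=6 s=2: L1-HIT | VC [7]
  [6] addr=0x7f blk=15 s=3: L1-HIT | VC [7]
  [7] addr=0x7a blk=15 s=3: L1-HIT | VC [7]
  [8] addr=0x30 blk=6 s=2: L1-HIT | VC [7]
  [9] addr=0x34 blk=6 s=2: L1-HIT | VC [7]
  [10] addr=0x39 blk=7 s=3: VC-HIT | VC [15]
  [11] addr=0x3e blk=7 s=3: L1-HIT | VC [15]
  [12] addr=0x3b blk=7 s=3: L1-HIT | VC [15]
  [13] addr=0x30 blk=6 s=2: L1-HIT | VC [15]
  [14] addr=0x50 blk=10 s=2: MISS | VC [15, 6]
  [15] addr=0x33 blk=6 s=2: VC-HIT | VC [15, 10]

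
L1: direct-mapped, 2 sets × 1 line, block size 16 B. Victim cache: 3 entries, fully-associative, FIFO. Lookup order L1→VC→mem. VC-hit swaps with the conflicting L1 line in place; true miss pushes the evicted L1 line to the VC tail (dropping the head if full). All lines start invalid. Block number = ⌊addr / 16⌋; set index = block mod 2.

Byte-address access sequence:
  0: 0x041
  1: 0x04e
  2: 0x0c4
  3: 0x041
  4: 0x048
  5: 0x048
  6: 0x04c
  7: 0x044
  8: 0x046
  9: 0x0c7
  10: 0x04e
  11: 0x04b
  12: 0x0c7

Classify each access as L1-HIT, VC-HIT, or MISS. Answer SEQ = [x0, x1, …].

#0 0x41→b4/s0 MISS; vc=[]
#1 0x4e→b4/s0 L1-HIT; vc=[]
#2 0xc4→b12/s0 MISS; vc=[4]
#3 0x41→b4/s0 VC-HIT; vc=[12]
#4 0x48→b4/s0 L1-HIT; vc=[12]
#5 0x48→b4/s0 L1-HIT; vc=[12]
#6 0x4c→b4/s0 L1-HIT; vc=[12]
#7 0x44→b4/s0 L1-HIT; vc=[12]
#8 0x46→b4/s0 L1-HIT; vc=[12]
#9 0xc7→b12/s0 VC-HIT; vc=[4]
#10 0x4e→b4/s0 VC-HIT; vc=[12]
#11 0x4b→b4/s0 L1-HIT; vc=[12]
#12 0xc7→b12/s0 VC-HIT; vc=[4]

SEQ = [MISS, L1-HIT, MISS, VC-HIT, L1-HIT, L1-HIT, L1-HIT, L1-HIT, L1-HIT, VC-HIT, VC-HIT, L1-HIT, VC-HIT]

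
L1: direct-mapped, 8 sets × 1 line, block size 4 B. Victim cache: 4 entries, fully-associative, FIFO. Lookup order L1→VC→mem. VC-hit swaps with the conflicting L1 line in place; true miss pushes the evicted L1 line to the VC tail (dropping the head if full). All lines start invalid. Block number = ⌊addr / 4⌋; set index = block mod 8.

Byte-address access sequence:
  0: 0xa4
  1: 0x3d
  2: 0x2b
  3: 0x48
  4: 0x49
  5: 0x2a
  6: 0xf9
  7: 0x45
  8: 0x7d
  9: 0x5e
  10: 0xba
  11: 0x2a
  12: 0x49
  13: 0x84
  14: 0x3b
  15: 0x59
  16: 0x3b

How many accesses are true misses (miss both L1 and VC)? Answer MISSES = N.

MISSES = 13

#0 0xa4→b41/s1 MISS; vc=[]
#1 0x3d→b15/s7 MISS; vc=[]
#2 0x2b→b10/s2 MISS; vc=[]
#3 0x48→b18/s2 MISS; vc=[10]
#4 0x49→b18/s2 L1-HIT; vc=[10]
#5 0x2a→b10/s2 VC-HIT; vc=[18]
#6 0xf9→b62/s6 MISS; vc=[18]
#7 0x45→b17/s1 MISS; vc=[18,41]
#8 0x7d→b31/s7 MISS; vc=[18,41,15]
#9 0x5e→b23/s7 MISS; vc=[18,41,15,31]
#10 0xba→b46/s6 MISS; vc=[41,15,31,62]
#11 0x2a→b10/s2 L1-HIT; vc=[41,15,31,62]
#12 0x49→b18/s2 MISS; vc=[15,31,62,10]
#13 0x84→b33/s1 MISS; vc=[31,62,10,17]
#14 0x3b→b14/s6 MISS; vc=[62,10,17,46]
#15 0x59→b22/s6 MISS; vc=[10,17,46,14]
#16 0x3b→b14/s6 VC-HIT; vc=[10,17,46,22]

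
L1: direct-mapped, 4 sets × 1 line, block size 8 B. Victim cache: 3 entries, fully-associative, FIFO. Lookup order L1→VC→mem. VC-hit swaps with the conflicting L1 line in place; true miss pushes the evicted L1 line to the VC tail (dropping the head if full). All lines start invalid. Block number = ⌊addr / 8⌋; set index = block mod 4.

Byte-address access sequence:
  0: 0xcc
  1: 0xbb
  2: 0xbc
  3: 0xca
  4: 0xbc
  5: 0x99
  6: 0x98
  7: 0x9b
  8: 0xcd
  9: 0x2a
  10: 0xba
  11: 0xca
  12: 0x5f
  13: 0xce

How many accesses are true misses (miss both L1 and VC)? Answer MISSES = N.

MISSES = 5

#0 0xcc→b25/s1 MISS; vc=[]
#1 0xbb→b23/s3 MISS; vc=[]
#2 0xbc→b23/s3 L1-HIT; vc=[]
#3 0xca→b25/s1 L1-HIT; vc=[]
#4 0xbc→b23/s3 L1-HIT; vc=[]
#5 0x99→b19/s3 MISS; vc=[23]
#6 0x98→b19/s3 L1-HIT; vc=[23]
#7 0x9b→b19/s3 L1-HIT; vc=[23]
#8 0xcd→b25/s1 L1-HIT; vc=[23]
#9 0x2a→b5/s1 MISS; vc=[23,25]
#10 0xba→b23/s3 VC-HIT; vc=[19,25]
#11 0xca→b25/s1 VC-HIT; vc=[19,5]
#12 0x5f→b11/s3 MISS; vc=[19,5,23]
#13 0xce→b25/s1 L1-HIT; vc=[19,5,23]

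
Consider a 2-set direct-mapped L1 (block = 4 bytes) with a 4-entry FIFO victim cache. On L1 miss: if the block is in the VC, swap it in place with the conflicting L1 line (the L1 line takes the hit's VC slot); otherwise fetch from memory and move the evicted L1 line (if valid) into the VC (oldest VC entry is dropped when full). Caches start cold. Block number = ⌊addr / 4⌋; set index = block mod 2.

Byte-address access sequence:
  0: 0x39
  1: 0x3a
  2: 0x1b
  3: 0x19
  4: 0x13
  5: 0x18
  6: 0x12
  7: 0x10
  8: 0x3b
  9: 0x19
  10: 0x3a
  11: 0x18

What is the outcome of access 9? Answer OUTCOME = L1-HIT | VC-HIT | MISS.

OUTCOME = VC-HIT

  [0] addr=0x39 blk=14 s=0: MISS | VC []
  [1] addr=0x3a blk=14 s=0: L1-HIT | VC []
  [2] addr=0x1b blk=6 s=0: MISS | VC [14]
  [3] addr=0x19 blk=6 s=0: L1-HIT | VC [14]
  [4] addr=0x13 blk=4 s=0: MISS | VC [14, 6]
  [5] addr=0x18 blk=6 s=0: VC-HIT | VC [14, 4]
  [6] addr=0x12 blk=4 s=0: VC-HIT | VC [14, 6]
  [7] addr=0x10 blk=4 s=0: L1-HIT | VC [14, 6]
  [8] addr=0x3b blk=14 s=0: VC-HIT | VC [4, 6]
  [9] addr=0x19 blk=6 s=0: VC-HIT | VC [4, 14]
  [10] addr=0x3a blk=14 s=0: VC-HIT | VC [4, 6]
  [11] addr=0x18 blk=6 s=0: VC-HIT | VC [4, 14]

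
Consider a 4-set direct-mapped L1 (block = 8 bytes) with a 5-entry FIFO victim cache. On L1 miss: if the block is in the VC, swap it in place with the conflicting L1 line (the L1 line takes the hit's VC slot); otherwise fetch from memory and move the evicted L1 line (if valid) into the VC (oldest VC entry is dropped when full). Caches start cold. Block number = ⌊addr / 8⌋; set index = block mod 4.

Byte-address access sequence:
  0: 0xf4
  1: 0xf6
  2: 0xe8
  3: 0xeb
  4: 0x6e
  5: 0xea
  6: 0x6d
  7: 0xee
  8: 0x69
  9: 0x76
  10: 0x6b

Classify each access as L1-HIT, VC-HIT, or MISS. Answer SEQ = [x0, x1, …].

SEQ = [MISS, L1-HIT, MISS, L1-HIT, MISS, VC-HIT, VC-HIT, VC-HIT, VC-HIT, MISS, L1-HIT]

  [0] addr=0xf4 blk=30 s=2: MISS | VC []
  [1] addr=0xf6 blk=30 s=2: L1-HIT | VC []
  [2] addr=0xe8 blk=29 s=1: MISS | VC []
  [3] addr=0xeb blk=29 s=1: L1-HIT | VC []
  [4] addr=0x6e blk=13 s=1: MISS | VC [29]
  [5] addr=0xea blk=29 s=1: VC-HIT | VC [13]
  [6] addr=0x6d blk=13 s=1: VC-HIT | VC [29]
  [7] addr=0xee blk=29 s=1: VC-HIT | VC [13]
  [8] addr=0x69 blk=13 s=1: VC-HIT | VC [29]
  [9] addr=0x76 blk=14 s=2: MISS | VC [29, 30]
  [10] addr=0x6b blk=13 s=1: L1-HIT | VC [29, 30]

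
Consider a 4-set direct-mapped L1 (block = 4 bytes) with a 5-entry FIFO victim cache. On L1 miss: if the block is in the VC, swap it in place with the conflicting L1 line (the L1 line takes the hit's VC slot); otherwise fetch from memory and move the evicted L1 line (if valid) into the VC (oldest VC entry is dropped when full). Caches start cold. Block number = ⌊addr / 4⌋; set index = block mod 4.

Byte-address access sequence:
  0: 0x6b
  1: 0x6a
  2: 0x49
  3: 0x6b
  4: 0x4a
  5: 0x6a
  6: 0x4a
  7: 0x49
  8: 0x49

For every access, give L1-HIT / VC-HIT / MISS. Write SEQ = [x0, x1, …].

0: 0x6b (blk 26, set 2) → MISS  vc=[]
1: 0x6a (blk 26, set 2) → L1-HIT  vc=[]
2: 0x49 (blk 18, set 2) → MISS  vc=[26]
3: 0x6b (blk 26, set 2) → VC-HIT  vc=[18]
4: 0x4a (blk 18, set 2) → VC-HIT  vc=[26]
5: 0x6a (blk 26, set 2) → VC-HIT  vc=[18]
6: 0x4a (blk 18, set 2) → VC-HIT  vc=[26]
7: 0x49 (blk 18, set 2) → L1-HIT  vc=[26]
8: 0x49 (blk 18, set 2) → L1-HIT  vc=[26]

SEQ = [MISS, L1-HIT, MISS, VC-HIT, VC-HIT, VC-HIT, VC-HIT, L1-HIT, L1-HIT]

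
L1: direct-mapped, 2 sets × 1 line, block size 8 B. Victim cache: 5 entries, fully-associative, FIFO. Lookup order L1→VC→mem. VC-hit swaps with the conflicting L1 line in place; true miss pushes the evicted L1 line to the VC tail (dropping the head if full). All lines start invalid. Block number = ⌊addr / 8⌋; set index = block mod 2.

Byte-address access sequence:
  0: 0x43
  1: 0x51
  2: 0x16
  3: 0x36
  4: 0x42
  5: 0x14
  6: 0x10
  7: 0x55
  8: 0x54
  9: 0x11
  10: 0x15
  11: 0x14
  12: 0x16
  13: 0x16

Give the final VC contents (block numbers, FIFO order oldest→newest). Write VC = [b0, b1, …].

#0 0x43→b8/s0 MISS; vc=[]
#1 0x51→b10/s0 MISS; vc=[8]
#2 0x16→b2/s0 MISS; vc=[8,10]
#3 0x36→b6/s0 MISS; vc=[8,10,2]
#4 0x42→b8/s0 VC-HIT; vc=[6,10,2]
#5 0x14→b2/s0 VC-HIT; vc=[6,10,8]
#6 0x10→b2/s0 L1-HIT; vc=[6,10,8]
#7 0x55→b10/s0 VC-HIT; vc=[6,2,8]
#8 0x54→b10/s0 L1-HIT; vc=[6,2,8]
#9 0x11→b2/s0 VC-HIT; vc=[6,10,8]
#10 0x15→b2/s0 L1-HIT; vc=[6,10,8]
#11 0x14→b2/s0 L1-HIT; vc=[6,10,8]
#12 0x16→b2/s0 L1-HIT; vc=[6,10,8]
#13 0x16→b2/s0 L1-HIT; vc=[6,10,8]

VC = [6, 10, 8]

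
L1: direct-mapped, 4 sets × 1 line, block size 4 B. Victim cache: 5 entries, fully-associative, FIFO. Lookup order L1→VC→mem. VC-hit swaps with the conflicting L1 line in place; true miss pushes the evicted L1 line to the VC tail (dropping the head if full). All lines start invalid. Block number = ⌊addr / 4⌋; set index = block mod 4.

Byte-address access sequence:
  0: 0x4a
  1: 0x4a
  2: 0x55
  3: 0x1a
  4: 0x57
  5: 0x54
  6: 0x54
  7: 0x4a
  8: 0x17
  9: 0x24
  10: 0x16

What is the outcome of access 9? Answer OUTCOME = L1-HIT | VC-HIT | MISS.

OUTCOME = MISS

#0 0x4a→b18/s2 MISS; vc=[]
#1 0x4a→b18/s2 L1-HIT; vc=[]
#2 0x55→b21/s1 MISS; vc=[]
#3 0x1a→b6/s2 MISS; vc=[18]
#4 0x57→b21/s1 L1-HIT; vc=[18]
#5 0x54→b21/s1 L1-HIT; vc=[18]
#6 0x54→b21/s1 L1-HIT; vc=[18]
#7 0x4a→b18/s2 VC-HIT; vc=[6]
#8 0x17→b5/s1 MISS; vc=[6,21]
#9 0x24→b9/s1 MISS; vc=[6,21,5]
#10 0x16→b5/s1 VC-HIT; vc=[6,21,9]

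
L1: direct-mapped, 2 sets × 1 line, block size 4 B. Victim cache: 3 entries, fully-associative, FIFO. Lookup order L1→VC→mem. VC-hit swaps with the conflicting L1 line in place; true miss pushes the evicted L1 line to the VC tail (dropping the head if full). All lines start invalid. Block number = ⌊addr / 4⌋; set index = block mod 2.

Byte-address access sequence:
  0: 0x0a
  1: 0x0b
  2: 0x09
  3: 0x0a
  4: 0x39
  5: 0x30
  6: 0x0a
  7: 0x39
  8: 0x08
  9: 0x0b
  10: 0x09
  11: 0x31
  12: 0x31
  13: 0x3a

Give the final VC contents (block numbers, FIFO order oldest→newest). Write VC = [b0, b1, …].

VC = [2, 12]

0: 0xa (blk 2, set 0) → MISS  vc=[]
1: 0xb (blk 2, set 0) → L1-HIT  vc=[]
2: 0x9 (blk 2, set 0) → L1-HIT  vc=[]
3: 0xa (blk 2, set 0) → L1-HIT  vc=[]
4: 0x39 (blk 14, set 0) → MISS  vc=[2]
5: 0x30 (blk 12, set 0) → MISS  vc=[2, 14]
6: 0xa (blk 2, set 0) → VC-HIT  vc=[12, 14]
7: 0x39 (blk 14, set 0) → VC-HIT  vc=[12, 2]
8: 0x8 (blk 2, set 0) → VC-HIT  vc=[12, 14]
9: 0xb (blk 2, set 0) → L1-HIT  vc=[12, 14]
10: 0x9 (blk 2, set 0) → L1-HIT  vc=[12, 14]
11: 0x31 (blk 12, set 0) → VC-HIT  vc=[2, 14]
12: 0x31 (blk 12, set 0) → L1-HIT  vc=[2, 14]
13: 0x3a (blk 14, set 0) → VC-HIT  vc=[2, 12]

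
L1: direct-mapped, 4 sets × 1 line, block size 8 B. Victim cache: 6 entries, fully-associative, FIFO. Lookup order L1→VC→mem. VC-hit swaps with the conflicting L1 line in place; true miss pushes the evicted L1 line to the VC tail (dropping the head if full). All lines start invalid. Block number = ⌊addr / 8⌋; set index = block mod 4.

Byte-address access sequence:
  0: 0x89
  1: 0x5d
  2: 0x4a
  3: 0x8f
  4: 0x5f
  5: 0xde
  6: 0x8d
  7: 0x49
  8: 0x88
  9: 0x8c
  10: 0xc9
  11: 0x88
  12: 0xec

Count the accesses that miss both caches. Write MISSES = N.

  [0] addr=0x89 blk=17 s=1: MISS | VC []
  [1] addr=0x5d blk=11 s=3: MISS | VC []
  [2] addr=0x4a blk=9 s=1: MISS | VC [17]
  [3] addr=0x8f blk=17 s=1: VC-HIT | VC [9]
  [4] addr=0x5f blk=11 s=3: L1-HIT | VC [9]
  [5] addr=0xde blk=27 s=3: MISS | VC [9, 11]
  [6] addr=0x8d blk=17 s=1: L1-HIT | VC [9, 11]
  [7] addr=0x49 blk=9 s=1: VC-HIT | VC [17, 11]
  [8] addr=0x88 blk=17 s=1: VC-HIT | VC [9, 11]
  [9] addr=0x8c blk=17 s=1: L1-HIT | VC [9, 11]
  [10] addr=0xc9 blk=25 s=1: MISS | VC [9, 11, 17]
  [11] addr=0x88 blk=17 s=1: VC-HIT | VC [9, 11, 25]
  [12] addr=0xec blk=29 s=1: MISS | VC [9, 11, 25, 17]

MISSES = 6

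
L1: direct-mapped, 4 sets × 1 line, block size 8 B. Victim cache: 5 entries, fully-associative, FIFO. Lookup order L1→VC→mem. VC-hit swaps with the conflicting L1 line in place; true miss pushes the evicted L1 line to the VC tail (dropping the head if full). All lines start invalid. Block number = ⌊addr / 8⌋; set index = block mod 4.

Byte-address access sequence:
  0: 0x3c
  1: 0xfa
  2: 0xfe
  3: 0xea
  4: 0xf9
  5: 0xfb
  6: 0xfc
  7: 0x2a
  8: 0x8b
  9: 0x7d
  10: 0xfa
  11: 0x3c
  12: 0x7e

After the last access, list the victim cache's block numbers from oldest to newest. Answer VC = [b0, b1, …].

VC = [31, 29, 5, 7]

0: 0x3c (blk 7, set 3) → MISS  vc=[]
1: 0xfa (blk 31, set 3) → MISS  vc=[7]
2: 0xfe (blk 31, set 3) → L1-HIT  vc=[7]
3: 0xea (blk 29, set 1) → MISS  vc=[7]
4: 0xf9 (blk 31, set 3) → L1-HIT  vc=[7]
5: 0xfb (blk 31, set 3) → L1-HIT  vc=[7]
6: 0xfc (blk 31, set 3) → L1-HIT  vc=[7]
7: 0x2a (blk 5, set 1) → MISS  vc=[7, 29]
8: 0x8b (blk 17, set 1) → MISS  vc=[7, 29, 5]
9: 0x7d (blk 15, set 3) → MISS  vc=[7, 29, 5, 31]
10: 0xfa (blk 31, set 3) → VC-HIT  vc=[7, 29, 5, 15]
11: 0x3c (blk 7, set 3) → VC-HIT  vc=[31, 29, 5, 15]
12: 0x7e (blk 15, set 3) → VC-HIT  vc=[31, 29, 5, 7]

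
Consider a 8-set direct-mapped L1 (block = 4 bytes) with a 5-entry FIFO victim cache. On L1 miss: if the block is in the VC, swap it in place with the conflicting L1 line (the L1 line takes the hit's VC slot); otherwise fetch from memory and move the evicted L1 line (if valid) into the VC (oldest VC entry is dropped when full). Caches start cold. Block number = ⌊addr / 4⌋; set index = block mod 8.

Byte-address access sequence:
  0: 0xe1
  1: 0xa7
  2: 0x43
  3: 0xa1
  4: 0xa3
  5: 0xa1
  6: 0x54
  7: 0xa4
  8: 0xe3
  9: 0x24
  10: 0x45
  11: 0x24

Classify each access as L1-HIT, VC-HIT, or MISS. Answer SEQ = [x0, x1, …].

SEQ = [MISS, MISS, MISS, MISS, L1-HIT, L1-HIT, MISS, L1-HIT, VC-HIT, MISS, MISS, VC-HIT]

  [0] addr=0xe1 blk=56 s=0: MISS | VC []
  [1] addr=0xa7 blk=41 s=1: MISS | VC []
  [2] addr=0x43 blk=16 s=0: MISS | VC [56]
  [3] addr=0xa1 blk=40 s=0: MISS | VC [56, 16]
  [4] addr=0xa3 blk=40 s=0: L1-HIT | VC [56, 16]
  [5] addr=0xa1 blk=40 s=0: L1-HIT | VC [56, 16]
  [6] addr=0x54 blk=21 s=5: MISS | VC [56, 16]
  [7] addr=0xa4 blk=41 s=1: L1-HIT | VC [56, 16]
  [8] addr=0xe3 blk=56 s=0: VC-HIT | VC [40, 16]
  [9] addr=0x24 blk=9 s=1: MISS | VC [40, 16, 41]
  [10] addr=0x45 blk=17 s=1: MISS | VC [40, 16, 41, 9]
  [11] addr=0x24 blk=9 s=1: VC-HIT | VC [40, 16, 41, 17]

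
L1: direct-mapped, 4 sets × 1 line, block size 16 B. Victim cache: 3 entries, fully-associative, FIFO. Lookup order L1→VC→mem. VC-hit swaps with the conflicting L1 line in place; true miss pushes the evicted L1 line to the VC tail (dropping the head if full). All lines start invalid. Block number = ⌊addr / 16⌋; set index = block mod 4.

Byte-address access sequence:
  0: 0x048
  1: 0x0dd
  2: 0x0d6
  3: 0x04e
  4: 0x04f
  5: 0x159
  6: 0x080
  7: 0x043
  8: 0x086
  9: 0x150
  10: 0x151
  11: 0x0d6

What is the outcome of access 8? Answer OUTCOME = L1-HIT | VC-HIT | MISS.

OUTCOME = VC-HIT

0: 0x48 (blk 4, set 0) → MISS  vc=[]
1: 0xdd (blk 13, set 1) → MISS  vc=[]
2: 0xd6 (blk 13, set 1) → L1-HIT  vc=[]
3: 0x4e (blk 4, set 0) → L1-HIT  vc=[]
4: 0x4f (blk 4, set 0) → L1-HIT  vc=[]
5: 0x159 (blk 21, set 1) → MISS  vc=[13]
6: 0x80 (blk 8, set 0) → MISS  vc=[13, 4]
7: 0x43 (blk 4, set 0) → VC-HIT  vc=[13, 8]
8: 0x86 (blk 8, set 0) → VC-HIT  vc=[13, 4]
9: 0x150 (blk 21, set 1) → L1-HIT  vc=[13, 4]
10: 0x151 (blk 21, set 1) → L1-HIT  vc=[13, 4]
11: 0xd6 (blk 13, set 1) → VC-HIT  vc=[21, 4]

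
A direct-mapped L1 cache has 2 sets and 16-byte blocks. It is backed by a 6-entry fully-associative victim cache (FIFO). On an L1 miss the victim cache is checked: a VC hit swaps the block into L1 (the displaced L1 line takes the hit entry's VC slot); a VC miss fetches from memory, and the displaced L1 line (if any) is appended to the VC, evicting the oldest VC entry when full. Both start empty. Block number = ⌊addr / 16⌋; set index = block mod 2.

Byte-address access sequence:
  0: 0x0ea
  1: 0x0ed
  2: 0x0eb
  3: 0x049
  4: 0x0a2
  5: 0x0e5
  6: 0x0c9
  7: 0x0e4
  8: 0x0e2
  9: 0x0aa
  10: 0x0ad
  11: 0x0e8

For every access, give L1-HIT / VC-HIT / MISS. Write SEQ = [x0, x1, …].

SEQ = [MISS, L1-HIT, L1-HIT, MISS, MISS, VC-HIT, MISS, VC-HIT, L1-HIT, VC-HIT, L1-HIT, VC-HIT]

0: 0xea (blk 14, set 0) → MISS  vc=[]
1: 0xed (blk 14, set 0) → L1-HIT  vc=[]
2: 0xeb (blk 14, set 0) → L1-HIT  vc=[]
3: 0x49 (blk 4, set 0) → MISS  vc=[14]
4: 0xa2 (blk 10, set 0) → MISS  vc=[14, 4]
5: 0xe5 (blk 14, set 0) → VC-HIT  vc=[10, 4]
6: 0xc9 (blk 12, set 0) → MISS  vc=[10, 4, 14]
7: 0xe4 (blk 14, set 0) → VC-HIT  vc=[10, 4, 12]
8: 0xe2 (blk 14, set 0) → L1-HIT  vc=[10, 4, 12]
9: 0xaa (blk 10, set 0) → VC-HIT  vc=[14, 4, 12]
10: 0xad (blk 10, set 0) → L1-HIT  vc=[14, 4, 12]
11: 0xe8 (blk 14, set 0) → VC-HIT  vc=[10, 4, 12]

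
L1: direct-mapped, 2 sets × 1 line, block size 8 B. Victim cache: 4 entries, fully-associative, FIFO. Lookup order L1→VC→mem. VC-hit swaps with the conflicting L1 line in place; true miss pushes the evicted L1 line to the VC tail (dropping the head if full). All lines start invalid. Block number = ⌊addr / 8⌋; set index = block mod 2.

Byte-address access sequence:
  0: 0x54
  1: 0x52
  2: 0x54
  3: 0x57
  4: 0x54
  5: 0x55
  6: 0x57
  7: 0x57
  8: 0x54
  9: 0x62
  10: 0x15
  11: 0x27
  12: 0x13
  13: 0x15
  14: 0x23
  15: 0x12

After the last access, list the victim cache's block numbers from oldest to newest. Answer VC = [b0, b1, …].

0: 0x54 (blk 10, set 0) → MISS  vc=[]
1: 0x52 (blk 10, set 0) → L1-HIT  vc=[]
2: 0x54 (blk 10, set 0) → L1-HIT  vc=[]
3: 0x57 (blk 10, set 0) → L1-HIT  vc=[]
4: 0x54 (blk 10, set 0) → L1-HIT  vc=[]
5: 0x55 (blk 10, set 0) → L1-HIT  vc=[]
6: 0x57 (blk 10, set 0) → L1-HIT  vc=[]
7: 0x57 (blk 10, set 0) → L1-HIT  vc=[]
8: 0x54 (blk 10, set 0) → L1-HIT  vc=[]
9: 0x62 (blk 12, set 0) → MISS  vc=[10]
10: 0x15 (blk 2, set 0) → MISS  vc=[10, 12]
11: 0x27 (blk 4, set 0) → MISS  vc=[10, 12, 2]
12: 0x13 (blk 2, set 0) → VC-HIT  vc=[10, 12, 4]
13: 0x15 (blk 2, set 0) → L1-HIT  vc=[10, 12, 4]
14: 0x23 (blk 4, set 0) → VC-HIT  vc=[10, 12, 2]
15: 0x12 (blk 2, set 0) → VC-HIT  vc=[10, 12, 4]

VC = [10, 12, 4]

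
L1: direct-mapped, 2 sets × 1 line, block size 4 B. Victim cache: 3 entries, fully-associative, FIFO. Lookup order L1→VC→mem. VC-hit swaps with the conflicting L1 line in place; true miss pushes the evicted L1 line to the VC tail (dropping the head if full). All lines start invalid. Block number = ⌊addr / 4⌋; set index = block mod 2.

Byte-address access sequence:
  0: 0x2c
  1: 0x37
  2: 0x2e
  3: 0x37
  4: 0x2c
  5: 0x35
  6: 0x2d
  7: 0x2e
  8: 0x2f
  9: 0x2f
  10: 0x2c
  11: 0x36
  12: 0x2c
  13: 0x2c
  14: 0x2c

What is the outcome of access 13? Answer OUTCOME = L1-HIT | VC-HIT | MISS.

OUTCOME = L1-HIT

#0 0x2c→b11/s1 MISS; vc=[]
#1 0x37→b13/s1 MISS; vc=[11]
#2 0x2e→b11/s1 VC-HIT; vc=[13]
#3 0x37→b13/s1 VC-HIT; vc=[11]
#4 0x2c→b11/s1 VC-HIT; vc=[13]
#5 0x35→b13/s1 VC-HIT; vc=[11]
#6 0x2d→b11/s1 VC-HIT; vc=[13]
#7 0x2e→b11/s1 L1-HIT; vc=[13]
#8 0x2f→b11/s1 L1-HIT; vc=[13]
#9 0x2f→b11/s1 L1-HIT; vc=[13]
#10 0x2c→b11/s1 L1-HIT; vc=[13]
#11 0x36→b13/s1 VC-HIT; vc=[11]
#12 0x2c→b11/s1 VC-HIT; vc=[13]
#13 0x2c→b11/s1 L1-HIT; vc=[13]
#14 0x2c→b11/s1 L1-HIT; vc=[13]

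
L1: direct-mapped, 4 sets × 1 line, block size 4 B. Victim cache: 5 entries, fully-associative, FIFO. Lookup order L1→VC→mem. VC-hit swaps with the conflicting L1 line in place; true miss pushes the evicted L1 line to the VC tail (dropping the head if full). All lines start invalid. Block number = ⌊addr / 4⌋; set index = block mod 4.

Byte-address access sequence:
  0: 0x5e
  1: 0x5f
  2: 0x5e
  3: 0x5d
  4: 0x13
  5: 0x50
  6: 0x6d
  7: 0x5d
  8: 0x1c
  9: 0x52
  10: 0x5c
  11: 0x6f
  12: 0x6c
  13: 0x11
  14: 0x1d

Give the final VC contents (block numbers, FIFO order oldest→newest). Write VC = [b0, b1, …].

VC = [20, 23, 27]

  [0] addr=0x5e blk=23 s=3: MISS | VC []
  [1] addr=0x5f blk=23 s=3: L1-HIT | VC []
  [2] addr=0x5e blk=23 s=3: L1-HIT | VC []
  [3] addr=0x5d blk=23 s=3: L1-HIT | VC []
  [4] addr=0x13 blk=4 s=0: MISS | VC []
  [5] addr=0x50 blk=20 s=0: MISS | VC [4]
  [6] addr=0x6d blk=27 s=3: MISS | VC [4, 23]
  [7] addr=0x5d blk=23 s=3: VC-HIT | VC [4, 27]
  [8] addr=0x1c blk=7 s=3: MISS | VC [4, 27, 23]
  [9] addr=0x52 blk=20 s=0: L1-HIT | VC [4, 27, 23]
  [10] addr=0x5c blk=23 s=3: VC-HIT | VC [4, 27, 7]
  [11] addr=0x6f blk=27 s=3: VC-HIT | VC [4, 23, 7]
  [12] addr=0x6c blk=27 s=3: L1-HIT | VC [4, 23, 7]
  [13] addr=0x11 blk=4 s=0: VC-HIT | VC [20, 23, 7]
  [14] addr=0x1d blk=7 s=3: VC-HIT | VC [20, 23, 27]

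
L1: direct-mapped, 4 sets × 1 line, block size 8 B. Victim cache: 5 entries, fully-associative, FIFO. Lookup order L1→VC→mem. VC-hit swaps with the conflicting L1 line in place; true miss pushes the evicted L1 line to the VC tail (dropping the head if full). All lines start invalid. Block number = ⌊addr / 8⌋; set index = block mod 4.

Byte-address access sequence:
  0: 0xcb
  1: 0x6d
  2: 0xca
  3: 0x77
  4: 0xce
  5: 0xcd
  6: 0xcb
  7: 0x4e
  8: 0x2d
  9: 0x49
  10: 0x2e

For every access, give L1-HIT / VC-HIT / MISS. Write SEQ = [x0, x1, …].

SEQ = [MISS, MISS, VC-HIT, MISS, L1-HIT, L1-HIT, L1-HIT, MISS, MISS, VC-HIT, VC-HIT]

  [0] addr=0xcb blk=25 s=1: MISS | VC []
  [1] addr=0x6d blk=13 s=1: MISS | VC [25]
  [2] addr=0xca blk=25 s=1: VC-HIT | VC [13]
  [3] addr=0x77 blk=14 s=2: MISS | VC [13]
  [4] addr=0xce blk=25 s=1: L1-HIT | VC [13]
  [5] addr=0xcd blk=25 s=1: L1-HIT | VC [13]
  [6] addr=0xcb blk=25 s=1: L1-HIT | VC [13]
  [7] addr=0x4e blk=9 s=1: MISS | VC [13, 25]
  [8] addr=0x2d blk=5 s=1: MISS | VC [13, 25, 9]
  [9] addr=0x49 blk=9 s=1: VC-HIT | VC [13, 25, 5]
  [10] addr=0x2e blk=5 s=1: VC-HIT | VC [13, 25, 9]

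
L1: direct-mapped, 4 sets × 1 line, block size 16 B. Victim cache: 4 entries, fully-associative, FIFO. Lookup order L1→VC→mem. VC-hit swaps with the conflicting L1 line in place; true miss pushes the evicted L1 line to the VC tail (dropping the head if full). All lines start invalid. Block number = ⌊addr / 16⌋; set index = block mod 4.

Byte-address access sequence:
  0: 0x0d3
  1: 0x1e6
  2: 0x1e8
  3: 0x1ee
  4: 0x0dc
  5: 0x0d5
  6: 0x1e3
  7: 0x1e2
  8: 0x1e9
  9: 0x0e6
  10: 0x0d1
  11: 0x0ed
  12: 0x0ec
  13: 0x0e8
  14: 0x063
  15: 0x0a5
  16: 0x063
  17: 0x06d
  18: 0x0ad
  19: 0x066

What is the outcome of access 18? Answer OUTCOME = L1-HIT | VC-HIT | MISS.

0: 0xd3 (blk 13, set 1) → MISS  vc=[]
1: 0x1e6 (blk 30, set 2) → MISS  vc=[]
2: 0x1e8 (blk 30, set 2) → L1-HIT  vc=[]
3: 0x1ee (blk 30, set 2) → L1-HIT  vc=[]
4: 0xdc (blk 13, set 1) → L1-HIT  vc=[]
5: 0xd5 (blk 13, set 1) → L1-HIT  vc=[]
6: 0x1e3 (blk 30, set 2) → L1-HIT  vc=[]
7: 0x1e2 (blk 30, set 2) → L1-HIT  vc=[]
8: 0x1e9 (blk 30, set 2) → L1-HIT  vc=[]
9: 0xe6 (blk 14, set 2) → MISS  vc=[30]
10: 0xd1 (blk 13, set 1) → L1-HIT  vc=[30]
11: 0xed (blk 14, set 2) → L1-HIT  vc=[30]
12: 0xec (blk 14, set 2) → L1-HIT  vc=[30]
13: 0xe8 (blk 14, set 2) → L1-HIT  vc=[30]
14: 0x63 (blk 6, set 2) → MISS  vc=[30, 14]
15: 0xa5 (blk 10, set 2) → MISS  vc=[30, 14, 6]
16: 0x63 (blk 6, set 2) → VC-HIT  vc=[30, 14, 10]
17: 0x6d (blk 6, set 2) → L1-HIT  vc=[30, 14, 10]
18: 0xad (blk 10, set 2) → VC-HIT  vc=[30, 14, 6]
19: 0x66 (blk 6, set 2) → VC-HIT  vc=[30, 14, 10]

OUTCOME = VC-HIT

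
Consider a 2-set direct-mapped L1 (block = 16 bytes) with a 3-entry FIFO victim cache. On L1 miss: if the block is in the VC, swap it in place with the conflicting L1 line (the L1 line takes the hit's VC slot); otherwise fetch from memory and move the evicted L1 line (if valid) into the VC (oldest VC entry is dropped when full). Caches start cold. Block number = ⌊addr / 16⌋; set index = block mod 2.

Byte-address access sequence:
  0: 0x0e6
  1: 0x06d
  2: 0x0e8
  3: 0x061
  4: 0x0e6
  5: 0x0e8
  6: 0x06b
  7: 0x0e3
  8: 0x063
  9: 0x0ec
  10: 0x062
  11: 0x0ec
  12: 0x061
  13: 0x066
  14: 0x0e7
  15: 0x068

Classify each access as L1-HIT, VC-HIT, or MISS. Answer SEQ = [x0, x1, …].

SEQ = [MISS, MISS, VC-HIT, VC-HIT, VC-HIT, L1-HIT, VC-HIT, VC-HIT, VC-HIT, VC-HIT, VC-HIT, VC-HIT, VC-HIT, L1-HIT, VC-HIT, VC-HIT]

  [0] addr=0xe6 blk=14 s=0: MISS | VC []
  [1] addr=0x6d blk=6 s=0: MISS | VC [14]
  [2] addr=0xe8 blk=14 s=0: VC-HIT | VC [6]
  [3] addr=0x61 blk=6 s=0: VC-HIT | VC [14]
  [4] addr=0xe6 blk=14 s=0: VC-HIT | VC [6]
  [5] addr=0xe8 blk=14 s=0: L1-HIT | VC [6]
  [6] addr=0x6b blk=6 s=0: VC-HIT | VC [14]
  [7] addr=0xe3 blk=14 s=0: VC-HIT | VC [6]
  [8] addr=0x63 blk=6 s=0: VC-HIT | VC [14]
  [9] addr=0xec blk=14 s=0: VC-HIT | VC [6]
  [10] addr=0x62 blk=6 s=0: VC-HIT | VC [14]
  [11] addr=0xec blk=14 s=0: VC-HIT | VC [6]
  [12] addr=0x61 blk=6 s=0: VC-HIT | VC [14]
  [13] addr=0x66 blk=6 s=0: L1-HIT | VC [14]
  [14] addr=0xe7 blk=14 s=0: VC-HIT | VC [6]
  [15] addr=0x68 blk=6 s=0: VC-HIT | VC [14]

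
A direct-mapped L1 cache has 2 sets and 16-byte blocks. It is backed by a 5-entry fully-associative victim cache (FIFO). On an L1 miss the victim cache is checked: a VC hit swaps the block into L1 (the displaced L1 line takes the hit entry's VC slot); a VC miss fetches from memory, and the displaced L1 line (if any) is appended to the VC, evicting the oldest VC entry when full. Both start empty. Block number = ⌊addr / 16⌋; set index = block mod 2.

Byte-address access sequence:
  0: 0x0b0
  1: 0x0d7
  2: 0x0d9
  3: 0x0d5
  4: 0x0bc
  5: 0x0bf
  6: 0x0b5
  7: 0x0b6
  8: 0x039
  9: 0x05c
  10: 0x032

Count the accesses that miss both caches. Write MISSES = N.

MISSES = 4

0: 0xb0 (blk 11, set 1) → MISS  vc=[]
1: 0xd7 (blk 13, set 1) → MISS  vc=[11]
2: 0xd9 (blk 13, set 1) → L1-HIT  vc=[11]
3: 0xd5 (blk 13, set 1) → L1-HIT  vc=[11]
4: 0xbc (blk 11, set 1) → VC-HIT  vc=[13]
5: 0xbf (blk 11, set 1) → L1-HIT  vc=[13]
6: 0xb5 (blk 11, set 1) → L1-HIT  vc=[13]
7: 0xb6 (blk 11, set 1) → L1-HIT  vc=[13]
8: 0x39 (blk 3, set 1) → MISS  vc=[13, 11]
9: 0x5c (blk 5, set 1) → MISS  vc=[13, 11, 3]
10: 0x32 (blk 3, set 1) → VC-HIT  vc=[13, 11, 5]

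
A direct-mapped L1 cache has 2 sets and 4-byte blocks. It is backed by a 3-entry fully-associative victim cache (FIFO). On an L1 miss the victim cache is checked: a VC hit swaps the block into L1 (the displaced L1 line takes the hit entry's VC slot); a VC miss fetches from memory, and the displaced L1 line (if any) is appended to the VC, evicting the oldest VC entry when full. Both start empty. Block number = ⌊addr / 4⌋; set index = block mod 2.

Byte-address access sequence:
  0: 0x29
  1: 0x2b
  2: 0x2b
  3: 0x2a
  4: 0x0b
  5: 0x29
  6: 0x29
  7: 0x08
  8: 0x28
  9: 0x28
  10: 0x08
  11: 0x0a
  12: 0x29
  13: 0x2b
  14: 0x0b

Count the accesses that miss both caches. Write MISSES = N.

MISSES = 2

0: 0x29 (blk 10, set 0) → MISS  vc=[]
1: 0x2b (blk 10, set 0) → L1-HIT  vc=[]
2: 0x2b (blk 10, set 0) → L1-HIT  vc=[]
3: 0x2a (blk 10, set 0) → L1-HIT  vc=[]
4: 0xb (blk 2, set 0) → MISS  vc=[10]
5: 0x29 (blk 10, set 0) → VC-HIT  vc=[2]
6: 0x29 (blk 10, set 0) → L1-HIT  vc=[2]
7: 0x8 (blk 2, set 0) → VC-HIT  vc=[10]
8: 0x28 (blk 10, set 0) → VC-HIT  vc=[2]
9: 0x28 (blk 10, set 0) → L1-HIT  vc=[2]
10: 0x8 (blk 2, set 0) → VC-HIT  vc=[10]
11: 0xa (blk 2, set 0) → L1-HIT  vc=[10]
12: 0x29 (blk 10, set 0) → VC-HIT  vc=[2]
13: 0x2b (blk 10, set 0) → L1-HIT  vc=[2]
14: 0xb (blk 2, set 0) → VC-HIT  vc=[10]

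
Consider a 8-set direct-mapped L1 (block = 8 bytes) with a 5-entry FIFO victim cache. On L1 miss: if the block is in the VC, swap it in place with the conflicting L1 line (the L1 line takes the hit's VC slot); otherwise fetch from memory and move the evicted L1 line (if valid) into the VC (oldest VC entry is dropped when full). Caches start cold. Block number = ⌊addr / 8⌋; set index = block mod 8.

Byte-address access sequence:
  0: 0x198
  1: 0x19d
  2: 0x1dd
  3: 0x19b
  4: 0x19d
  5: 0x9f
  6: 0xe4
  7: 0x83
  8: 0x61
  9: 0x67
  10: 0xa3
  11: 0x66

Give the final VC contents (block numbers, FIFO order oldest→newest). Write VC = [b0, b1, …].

0: 0x198 (blk 51, set 3) → MISS  vc=[]
1: 0x19d (blk 51, set 3) → L1-HIT  vc=[]
2: 0x1dd (blk 59, set 3) → MISS  vc=[51]
3: 0x19b (blk 51, set 3) → VC-HIT  vc=[59]
4: 0x19d (blk 51, set 3) → L1-HIT  vc=[59]
5: 0x9f (blk 19, set 3) → MISS  vc=[59, 51]
6: 0xe4 (blk 28, set 4) → MISS  vc=[59, 51]
7: 0x83 (blk 16, set 0) → MISS  vc=[59, 51]
8: 0x61 (blk 12, set 4) → MISS  vc=[59, 51, 28]
9: 0x67 (blk 12, set 4) → L1-HIT  vc=[59, 51, 28]
10: 0xa3 (blk 20, set 4) → MISS  vc=[59, 51, 28, 12]
11: 0x66 (blk 12, set 4) → VC-HIT  vc=[59, 51, 28, 20]

VC = [59, 51, 28, 20]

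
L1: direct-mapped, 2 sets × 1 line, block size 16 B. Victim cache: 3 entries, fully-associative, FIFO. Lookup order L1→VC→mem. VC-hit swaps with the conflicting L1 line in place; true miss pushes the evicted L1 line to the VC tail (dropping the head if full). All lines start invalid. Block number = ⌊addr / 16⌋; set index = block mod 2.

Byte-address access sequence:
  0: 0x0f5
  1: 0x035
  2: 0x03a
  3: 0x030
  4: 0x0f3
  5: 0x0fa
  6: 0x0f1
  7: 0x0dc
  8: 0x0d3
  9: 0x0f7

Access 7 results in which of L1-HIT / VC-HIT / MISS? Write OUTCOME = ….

OUTCOME = MISS

0: 0xf5 (blk 15, set 1) → MISS  vc=[]
1: 0x35 (blk 3, set 1) → MISS  vc=[15]
2: 0x3a (blk 3, set 1) → L1-HIT  vc=[15]
3: 0x30 (blk 3, set 1) → L1-HIT  vc=[15]
4: 0xf3 (blk 15, set 1) → VC-HIT  vc=[3]
5: 0xfa (blk 15, set 1) → L1-HIT  vc=[3]
6: 0xf1 (blk 15, set 1) → L1-HIT  vc=[3]
7: 0xdc (blk 13, set 1) → MISS  vc=[3, 15]
8: 0xd3 (blk 13, set 1) → L1-HIT  vc=[3, 15]
9: 0xf7 (blk 15, set 1) → VC-HIT  vc=[3, 13]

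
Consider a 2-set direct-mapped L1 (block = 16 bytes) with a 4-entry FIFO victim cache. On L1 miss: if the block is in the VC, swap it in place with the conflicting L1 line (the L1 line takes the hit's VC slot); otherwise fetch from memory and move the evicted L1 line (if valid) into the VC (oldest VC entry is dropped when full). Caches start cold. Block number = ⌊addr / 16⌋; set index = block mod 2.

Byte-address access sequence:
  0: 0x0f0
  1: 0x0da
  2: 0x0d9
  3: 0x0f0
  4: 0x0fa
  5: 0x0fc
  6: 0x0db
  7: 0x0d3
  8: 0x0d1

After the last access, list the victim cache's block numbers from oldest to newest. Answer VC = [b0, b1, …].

  [0] addr=0xf0 blk=15 s=1: MISS | VC []
  [1] addr=0xda blk=13 s=1: MISS | VC [15]
  [2] addr=0xd9 blk=13 s=1: L1-HIT | VC [15]
  [3] addr=0xf0 blk=15 s=1: VC-HIT | VC [13]
  [4] addr=0xfa blk=15 s=1: L1-HIT | VC [13]
  [5] addr=0xfc blk=15 s=1: L1-HIT | VC [13]
  [6] addr=0xdb blk=13 s=1: VC-HIT | VC [15]
  [7] addr=0xd3 blk=13 s=1: L1-HIT | VC [15]
  [8] addr=0xd1 blk=13 s=1: L1-HIT | VC [15]

VC = [15]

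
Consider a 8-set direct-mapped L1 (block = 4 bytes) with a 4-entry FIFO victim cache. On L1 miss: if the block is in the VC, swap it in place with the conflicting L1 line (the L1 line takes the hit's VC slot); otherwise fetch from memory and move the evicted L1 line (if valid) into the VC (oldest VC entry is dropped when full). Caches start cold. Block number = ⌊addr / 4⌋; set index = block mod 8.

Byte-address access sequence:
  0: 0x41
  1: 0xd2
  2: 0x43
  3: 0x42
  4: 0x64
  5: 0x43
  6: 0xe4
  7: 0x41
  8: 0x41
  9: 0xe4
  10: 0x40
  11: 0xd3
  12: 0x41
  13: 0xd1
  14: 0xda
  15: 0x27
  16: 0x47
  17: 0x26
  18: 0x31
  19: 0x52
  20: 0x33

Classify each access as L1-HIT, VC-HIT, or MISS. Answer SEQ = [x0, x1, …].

  [0] addr=0x41 blk=16 s=0: MISS | VC []
  [1] addr=0xd2 blk=52 s=4: MISS | VC []
  [2] addr=0x43 blk=16 s=0: L1-HIT | VC []
  [3] addr=0x42 blk=16 s=0: L1-HIT | VC []
  [4] addr=0x64 blk=25 s=1: MISS | VC []
  [5] addr=0x43 blk=16 s=0: L1-HIT | VC []
  [6] addr=0xe4 blk=57 s=1: MISS | VC [25]
  [7] addr=0x41 blk=16 s=0: L1-HIT | VC [25]
  [8] addr=0x41 blk=16 s=0: L1-HIT | VC [25]
  [9] addr=0xe4 blk=57 s=1: L1-HIT | VC [25]
  [10] addr=0x40 blk=16 s=0: L1-HIT | VC [25]
  [11] addr=0xd3 blk=52 s=4: L1-HIT | VC [25]
  [12] addr=0x41 blk=16 s=0: L1-HIT | VC [25]
  [13] addr=0xd1 blk=52 s=4: L1-HIT | VC [25]
  [14] addr=0xda blk=54 s=6: MISS | VC [25]
  [15] addr=0x27 blk=9 s=1: MISS | VC [25, 57]
  [16] addr=0x47 blk=17 s=1: MISS | VC [25, 57, 9]
  [17] addr=0x26 blk=9 s=1: VC-HIT | VC [25, 57, 17]
  [18] addr=0x31 blk=12 s=4: MISS | VC [25, 57, 17, 52]
  [19] addr=0x52 blk=20 s=4: MISS | VC [57, 17, 52, 12]
  [20] addr=0x33 blk=12 s=4: VC-HIT | VC [57, 17, 52, 20]

SEQ = [MISS, MISS, L1-HIT, L1-HIT, MISS, L1-HIT, MISS, L1-HIT, L1-HIT, L1-HIT, L1-HIT, L1-HIT, L1-HIT, L1-HIT, MISS, MISS, MISS, VC-HIT, MISS, MISS, VC-HIT]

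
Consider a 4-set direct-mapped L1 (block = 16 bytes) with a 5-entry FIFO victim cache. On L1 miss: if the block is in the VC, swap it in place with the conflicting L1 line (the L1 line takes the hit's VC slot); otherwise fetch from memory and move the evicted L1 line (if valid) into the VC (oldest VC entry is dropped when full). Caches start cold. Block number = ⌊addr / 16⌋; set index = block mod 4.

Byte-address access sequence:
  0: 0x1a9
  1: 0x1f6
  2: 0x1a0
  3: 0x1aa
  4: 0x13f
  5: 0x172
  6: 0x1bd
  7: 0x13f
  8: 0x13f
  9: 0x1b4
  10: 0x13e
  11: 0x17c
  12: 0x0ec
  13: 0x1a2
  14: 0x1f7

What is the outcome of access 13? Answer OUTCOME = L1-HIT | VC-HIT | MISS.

0: 0x1a9 (blk 26, set 2) → MISS  vc=[]
1: 0x1f6 (blk 31, set 3) → MISS  vc=[]
2: 0x1a0 (blk 26, set 2) → L1-HIT  vc=[]
3: 0x1aa (blk 26, set 2) → L1-HIT  vc=[]
4: 0x13f (blk 19, set 3) → MISS  vc=[31]
5: 0x172 (blk 23, set 3) → MISS  vc=[31, 19]
6: 0x1bd (blk 27, set 3) → MISS  vc=[31, 19, 23]
7: 0x13f (blk 19, set 3) → VC-HIT  vc=[31, 27, 23]
8: 0x13f (blk 19, set 3) → L1-HIT  vc=[31, 27, 23]
9: 0x1b4 (blk 27, set 3) → VC-HIT  vc=[31, 19, 23]
10: 0x13e (blk 19, set 3) → VC-HIT  vc=[31, 27, 23]
11: 0x17c (blk 23, set 3) → VC-HIT  vc=[31, 27, 19]
12: 0xec (blk 14, set 2) → MISS  vc=[31, 27, 19, 26]
13: 0x1a2 (blk 26, set 2) → VC-HIT  vc=[31, 27, 19, 14]
14: 0x1f7 (blk 31, set 3) → VC-HIT  vc=[23, 27, 19, 14]

OUTCOME = VC-HIT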